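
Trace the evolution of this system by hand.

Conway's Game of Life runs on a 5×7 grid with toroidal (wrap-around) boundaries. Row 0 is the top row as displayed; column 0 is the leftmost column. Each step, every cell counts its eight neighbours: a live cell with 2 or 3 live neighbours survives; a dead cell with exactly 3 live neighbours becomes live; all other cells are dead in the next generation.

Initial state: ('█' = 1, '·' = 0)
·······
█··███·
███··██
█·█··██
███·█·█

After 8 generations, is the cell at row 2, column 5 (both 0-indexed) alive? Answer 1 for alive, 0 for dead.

[0] ·······
█··███·
███··██
█·█··██
███·█·█
[1] ··█····
█·████·
··█····
····█··
··██···
[2] ·······
··█·█··
·██··█·
··█····
··██···
[3] ··█····
·███···
·██····
·······
··██···
[4] ·······
···█···
·█·█···
·█·█···
··██···
[5] ··██···
··█····
···██··
·█·██··
··██···
[6] ·█·····
··█·█··
····█··
·······
·█·····
[7] ·██····
···█···
···█···
·······
·······
[8] ··█····
···█···
·······
·······
·······

0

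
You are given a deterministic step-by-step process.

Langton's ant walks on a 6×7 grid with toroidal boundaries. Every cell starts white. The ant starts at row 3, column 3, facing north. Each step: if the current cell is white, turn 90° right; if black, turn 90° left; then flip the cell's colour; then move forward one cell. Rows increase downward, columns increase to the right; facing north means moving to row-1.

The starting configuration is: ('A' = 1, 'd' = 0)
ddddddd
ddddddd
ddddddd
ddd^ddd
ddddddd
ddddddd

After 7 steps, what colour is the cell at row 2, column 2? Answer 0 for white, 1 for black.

gen 0: ddddddd
ddddddd
ddddddd
ddd^ddd
ddddddd
ddddddd
gen 1: ddddddd
ddddddd
ddddddd
dddA>dd
ddddddd
ddddddd
gen 2: ddddddd
ddddddd
ddddddd
dddAAdd
ddddvdd
ddddddd
gen 3: ddddddd
ddddddd
ddddddd
dddAAdd
ddd<Add
ddddddd
gen 4: ddddddd
ddddddd
ddddddd
ddd^Add
dddAAdd
ddddddd
gen 5: ddddddd
ddddddd
ddddddd
dd<dAdd
dddAAdd
ddddddd
gen 6: ddddddd
ddddddd
dd^dddd
ddAdAdd
dddAAdd
ddddddd
gen 7: ddddddd
ddddddd
ddA>ddd
ddAdAdd
dddAAdd
ddddddd

1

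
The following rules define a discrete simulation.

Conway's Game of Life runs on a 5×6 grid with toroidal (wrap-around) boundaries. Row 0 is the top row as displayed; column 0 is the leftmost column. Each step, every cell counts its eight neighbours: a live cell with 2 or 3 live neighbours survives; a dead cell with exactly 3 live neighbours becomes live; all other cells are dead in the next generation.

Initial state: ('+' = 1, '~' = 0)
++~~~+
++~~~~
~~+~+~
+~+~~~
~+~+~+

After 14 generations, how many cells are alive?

k=0  ++~~~+
++~~~~
~~+~+~
+~+~~~
~+~+~+
k=1  ~~~~++
~~+~~~
+~++~+
+~+~++
~~~~++
k=2  ~~~+++
+++~~~
+~+~~~
~~+~~~
~~~~~~
k=3  ++++++
+~+~+~
+~++~~
~+~~~~
~~~++~
k=4  +~~~~~
~~~~~~
+~++~+
~+~~+~
~~~~~~
k=5  ~~~~~~
++~~~+
++++++
++++++
~~~~~~
k=6  +~~~~~
~~~+~~
~~~~~~
~~~~~~
++++++
k=7  +~~~~~
~~~~~~
~~~~~~
++++++
++++++
k=8  +~+++~
~~~~~~
++++++
~~~~~~
~~~~~~
k=9  ~~~+~~
~~~~~~
++++++
++++++
~~~+~~
k=10  ~~~~~~
++~~~+
~~~~~~
~~~~~~
++~~~+
k=11  ~~~~~~
+~~~~~
+~~~~~
+~~~~~
+~~~~~
k=12  ~~~~~~
~~~~~~
++~~~+
++~~~+
~~~~~~
k=13  ~~~~~~
+~~~~~
~+~~~+
~+~~~+
+~~~~~
k=14  ~~~~~~
+~~~~~
~+~~~+
~+~~~+
+~~~~~

6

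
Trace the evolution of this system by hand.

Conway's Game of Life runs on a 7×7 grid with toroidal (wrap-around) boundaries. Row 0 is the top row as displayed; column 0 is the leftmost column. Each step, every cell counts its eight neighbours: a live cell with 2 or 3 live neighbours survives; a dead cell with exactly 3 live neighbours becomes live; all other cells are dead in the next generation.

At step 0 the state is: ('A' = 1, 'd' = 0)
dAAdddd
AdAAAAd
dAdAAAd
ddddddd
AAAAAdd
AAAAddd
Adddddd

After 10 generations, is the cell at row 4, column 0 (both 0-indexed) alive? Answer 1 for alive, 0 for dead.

1

k=0  dAAdddd
AdAAAAd
dAdAAAd
ddddddd
AAAAAdd
AAAAddd
Adddddd
k=1  AdAdAdA
AddddAA
dAdddAA
AddddAd
AdddAdd
ddddAdA
AddAddd
k=2  dddAAdd
ddddAdd
dAddAdd
AAddAAd
AdddAdd
AddAAAA
AAdAAdd
k=3  ddAddAd
ddddAAd
AAdAAdd
AAdAAAA
ddddddd
ddAdddd
AAddddd
k=4  dAddAAA
dAAddAA
dAddddd
dAdAdAA
AAAAAAA
dAddddd
dAAdddd
k=5  dddAAdA
dAAdAdA
dAddAdd
dddAddd
dddAddd
ddddAAA
dAAddAd
k=6  ddddAdA
dAAdAdd
AAddAAd
ddAAAdd
dddAdAd
ddAAAAA
AdAdddd
k=7  AdAddAd
dAAdAdA
AddddAd
dAAdddA
ddddddA
dAAddAA
AAAdddd
k=8  dddddAd
ddAAAdd
dddAdAd
dAdddAA
ddddddA
ddAddAA
dddAdAd
k=9  ddAddAd
ddAAdAd
dddAdAA
AdddAAA
ddddddd
ddddAAA
dddddAd
k=10  ddAAdAA
ddAAdAd
AdAAddd
AdddAdd
Adddddd
ddddAAA
ddddddd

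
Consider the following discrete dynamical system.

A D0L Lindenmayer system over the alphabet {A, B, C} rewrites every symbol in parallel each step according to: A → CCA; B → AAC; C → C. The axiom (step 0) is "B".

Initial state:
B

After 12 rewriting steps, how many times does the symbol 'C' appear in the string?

t=0: B
t=1: AAC
t=2: CCACCAC
t=3: CCCCACCCCAC
t=4: CCCCCCACCCCCCAC
t=5: CCCCCCCCACCCCCCCCAC
t=6: CCCCCCCCCCACCCCCCCCCCAC
t=7: CCCCCCCCCCCCACCCCCCCCCCCCAC
t=8: CCCCCCCCCCCCCCACCCCCCCCCCCCCCAC
t=9: CCCCCCCCCCCCCCCCACCCCCCCCCCCCCCCCAC
t=10: CCCCCCCCCCCCCCCCCCACCCCCCCCCCCCCCCCCCAC
t=11: CCCCCCCCCCCCCCCCCCCCACCCCCCCCCCCCCCCCCCCCAC
t=12: CCCCCCCCCCCCCCCCCCCCCCACCCCCCCCCCCCCCCCCCCCCCAC

45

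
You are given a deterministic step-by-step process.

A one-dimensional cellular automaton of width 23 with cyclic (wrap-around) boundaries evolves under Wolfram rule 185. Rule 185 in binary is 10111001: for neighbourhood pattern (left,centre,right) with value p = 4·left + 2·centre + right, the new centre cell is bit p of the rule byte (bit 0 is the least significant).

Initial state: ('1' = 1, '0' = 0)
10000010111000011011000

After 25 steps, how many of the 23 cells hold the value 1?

step 0: 10000010111000011011000
step 1: 01111001110111010110110
step 2: 01110101101110101101101
step 3: 11101011011101011011010
step 4: 11010110111010110110101
step 5: 10101101110101101101011
step 6: 01011011101011011010111
step 7: 10110111010110110101110
step 8: 01101110101101101011101
step 9: 11011101011011010111010
step 10: 10111010110110101110101
step 11: 01110101101101011101011
step 12: 11101011011010111010110
step 13: 11010110110101110101101
step 14: 10101101101011101011011
step 15: 01011011010111010110111
step 16: 10110110101110101101110
step 17: 01101101011101011011101
step 18: 11011010111010110111010
step 19: 10110101110101101110101
step 20: 01101011101011011101011
step 21: 11010111010110111010110
step 22: 10101110101101110101101
step 23: 01011101011011101011011
step 24: 10111010110111010110110
step 25: 01110101101110101101101

15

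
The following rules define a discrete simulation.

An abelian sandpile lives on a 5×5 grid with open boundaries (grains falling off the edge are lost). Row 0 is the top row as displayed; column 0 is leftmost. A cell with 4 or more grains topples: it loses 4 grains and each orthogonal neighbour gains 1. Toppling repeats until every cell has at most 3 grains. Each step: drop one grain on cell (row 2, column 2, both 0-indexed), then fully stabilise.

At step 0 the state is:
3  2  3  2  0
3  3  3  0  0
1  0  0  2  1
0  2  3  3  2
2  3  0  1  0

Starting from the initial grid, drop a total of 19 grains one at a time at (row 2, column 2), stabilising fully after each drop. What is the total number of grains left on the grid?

0) 3  2  3  2  0
3  3  3  0  0
1  0  0  2  1
0  2  3  3  2
2  3  0  1  0
1) 3  2  3  2  0
3  3  3  0  0
1  0  1  2  1
0  2  3  3  2
2  3  0  1  0
2) 3  2  3  2  0
3  3  3  0  0
1  0  2  2  1
0  2  3  3  2
2  3  0  1  0
3) 3  2  3  2  0
3  3  3  0  0
1  0  3  2  1
0  2  3  3  2
2  3  0  1  0
4) 1  1  1  3  0
1  2  2  2  0
2  2  3  0  2
0  3  1  1  3
2  3  1  2  0
5) 1  1  1  3  0
1  2  3  2  0
2  3  0  1  2
0  3  2  1  3
2  3  1  2  0
6) 1  1  1  3  0
1  2  3  2  0
2  3  1  1  2
0  3  2  1  3
2  3  1  2  0
7) 1  1  1  3  0
1  2  3  2  0
2  3  2  1  2
0  3  2  1  3
2  3  1  2  0
8) 1  1  1  3  0
1  2  3  2  0
2  3  3  1  2
0  3  2  1  3
2  3  1  2  0
9) 1  2  2  3  0
2  0  1  3  0
3  2  3  2  2
1  2  0  2  3
3  0  3  2  0
10) 1  2  2  3  0
2  0  2  3  0
3  3  0  3  2
1  2  1  2  3
3  0  3  2  0
11) 1  2  2  3  0
2  0  2  3  0
3  3  1  3  2
1  2  1  2  3
3  0  3  2  0
12) 1  2  2  3  0
2  0  2  3  0
3  3  2  3  2
1  2  1  2  3
3  0  3  2  0
13) 1  2  2  3  0
2  0  2  3  0
3  3  3  3  2
1  2  1  2  3
3  0  3  2  0
14) 1  3  0  1  1
3  2  1  2  1
0  1  3  1  3
2  3  2  3  3
3  0  3  2  0
15) 1  3  0  1  1
3  2  2  2  1
0  2  0  2  3
2  3  3  3  3
3  0  3  2  0
16) 1  3  0  1  1
3  2  2  2  1
0  2  1  2  3
2  3  3  3  3
3  0  3  2  0
17) 1  3  0  1  1
3  2  2  2  1
0  2  2  2  3
2  3  3  3  3
3  0  3  2  0
18) 1  3  0  1  1
3  2  2  2  1
0  2  3  2  3
2  3  3  3  3
3  0  3  2  0
19) 1  3  0  1  1
3  3  3  3  2
1  0  3  1  1
3  1  3  3  1
3  2  1  0  2

45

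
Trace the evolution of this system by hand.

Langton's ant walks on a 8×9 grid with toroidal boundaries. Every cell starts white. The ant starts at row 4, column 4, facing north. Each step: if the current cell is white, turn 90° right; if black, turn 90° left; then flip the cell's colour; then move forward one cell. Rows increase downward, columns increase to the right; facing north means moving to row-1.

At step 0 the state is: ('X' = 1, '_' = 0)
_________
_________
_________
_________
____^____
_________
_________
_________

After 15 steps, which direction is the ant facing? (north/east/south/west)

t=0: _________
_________
_________
_________
____^____
_________
_________
_________
t=1: _________
_________
_________
_________
____X>___
_________
_________
_________
t=2: _________
_________
_________
_________
____XX___
_____v___
_________
_________
t=3: _________
_________
_________
_________
____XX___
____<X___
_________
_________
t=4: _________
_________
_________
_________
____^X___
____XX___
_________
_________
t=5: _________
_________
_________
_________
___<_X___
____XX___
_________
_________
t=6: _________
_________
_________
___^_____
___X_X___
____XX___
_________
_________
t=7: _________
_________
_________
___X>____
___X_X___
____XX___
_________
_________
t=8: _________
_________
_________
___XX____
___XvX___
____XX___
_________
_________
t=9: _________
_________
_________
___XX____
___<XX___
____XX___
_________
_________
t=10: _________
_________
_________
___XX____
____XX___
___vXX___
_________
_________
t=11: _________
_________
_________
___XX____
____XX___
__<XXX___
_________
_________
t=12: _________
_________
_________
___XX____
__^_XX___
__XXXX___
_________
_________
t=13: _________
_________
_________
___XX____
__X>XX___
__XXXX___
_________
_________
t=14: _________
_________
_________
___XX____
__XXXX___
__XvXX___
_________
_________
t=15: _________
_________
_________
___XX____
__XXXX___
__X_>X___
_________
_________

east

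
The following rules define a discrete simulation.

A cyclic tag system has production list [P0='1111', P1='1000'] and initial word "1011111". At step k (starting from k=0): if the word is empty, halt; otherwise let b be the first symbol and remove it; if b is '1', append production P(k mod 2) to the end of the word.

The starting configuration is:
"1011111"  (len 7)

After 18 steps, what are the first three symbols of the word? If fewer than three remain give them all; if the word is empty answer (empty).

gen 0: "1011111"  (len 7)
gen 1: "0111111111"  (len 10)
gen 2: "111111111"  (len 9)
gen 3: "111111111111"  (len 12)
gen 4: "111111111111000"  (len 15)
gen 5: "111111111110001111"  (len 18)
gen 6: "111111111100011111000"  (len 21)
gen 7: "111111111000111110001111"  (len 24)
gen 8: "111111110001111100011111000"  (len 27)
gen 9: "111111100011111000111110001111"  (len 30)
gen 10: "111111000111110001111100011111000"  (len 33)
gen 11: "111110001111100011111000111110001111"  (len 36)
gen 12: "111100011111000111110001111100011111000"  (len 39)
gen 13: "111000111110001111100011111000111110001111"  (len 42)
gen 14: "110001111100011111000111110001111100011111000"  (len 45)
gen 15: "100011111000111110001111100011111000111110001111"  (len 48)
gen 16: "000111110001111100011111000111110001111100011111000"  (len 51)
gen 17: "00111110001111100011111000111110001111100011111000"  (len 50)
gen 18: "0111110001111100011111000111110001111100011111000"  (len 49)

011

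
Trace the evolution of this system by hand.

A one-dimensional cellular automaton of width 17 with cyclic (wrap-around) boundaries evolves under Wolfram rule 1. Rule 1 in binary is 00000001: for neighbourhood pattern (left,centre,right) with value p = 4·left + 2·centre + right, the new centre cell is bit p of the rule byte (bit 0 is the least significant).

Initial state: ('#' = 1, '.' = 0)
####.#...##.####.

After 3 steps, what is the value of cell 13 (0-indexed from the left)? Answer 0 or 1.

0

k=0  ####.#...##.####.
k=1  .......#.........
k=2  ######...########
k=3  .......#.........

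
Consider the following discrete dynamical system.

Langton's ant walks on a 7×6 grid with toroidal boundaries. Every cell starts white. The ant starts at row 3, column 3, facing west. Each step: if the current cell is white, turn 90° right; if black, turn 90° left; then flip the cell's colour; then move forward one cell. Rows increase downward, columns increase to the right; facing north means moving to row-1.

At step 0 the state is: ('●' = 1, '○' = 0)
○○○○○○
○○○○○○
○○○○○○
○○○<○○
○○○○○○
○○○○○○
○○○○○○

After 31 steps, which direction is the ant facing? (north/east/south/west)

step 0: ○○○○○○
○○○○○○
○○○○○○
○○○<○○
○○○○○○
○○○○○○
○○○○○○
step 1: ○○○○○○
○○○○○○
○○○^○○
○○○●○○
○○○○○○
○○○○○○
○○○○○○
step 2: ○○○○○○
○○○○○○
○○○●>○
○○○●○○
○○○○○○
○○○○○○
○○○○○○
step 3: ○○○○○○
○○○○○○
○○○●●○
○○○●v○
○○○○○○
○○○○○○
○○○○○○
step 4: ○○○○○○
○○○○○○
○○○●●○
○○○<●○
○○○○○○
○○○○○○
○○○○○○
step 5: ○○○○○○
○○○○○○
○○○●●○
○○○○●○
○○○v○○
○○○○○○
○○○○○○
step 6: ○○○○○○
○○○○○○
○○○●●○
○○○○●○
○○<●○○
○○○○○○
○○○○○○
step 7: ○○○○○○
○○○○○○
○○○●●○
○○^○●○
○○●●○○
○○○○○○
○○○○○○
step 8: ○○○○○○
○○○○○○
○○○●●○
○○●>●○
○○●●○○
○○○○○○
○○○○○○
step 9: ○○○○○○
○○○○○○
○○○●●○
○○●●●○
○○●v○○
○○○○○○
○○○○○○
step 10: ○○○○○○
○○○○○○
○○○●●○
○○●●●○
○○●○>○
○○○○○○
○○○○○○
step 11: ○○○○○○
○○○○○○
○○○●●○
○○●●●○
○○●○●○
○○○○v○
○○○○○○
step 12: ○○○○○○
○○○○○○
○○○●●○
○○●●●○
○○●○●○
○○○<●○
○○○○○○
step 13: ○○○○○○
○○○○○○
○○○●●○
○○●●●○
○○●^●○
○○○●●○
○○○○○○
step 14: ○○○○○○
○○○○○○
○○○●●○
○○●●●○
○○●●>○
○○○●●○
○○○○○○
step 15: ○○○○○○
○○○○○○
○○○●●○
○○●●^○
○○●●○○
○○○●●○
○○○○○○
step 16: ○○○○○○
○○○○○○
○○○●●○
○○●<○○
○○●●○○
○○○●●○
○○○○○○
step 17: ○○○○○○
○○○○○○
○○○●●○
○○●○○○
○○●v○○
○○○●●○
○○○○○○
step 18: ○○○○○○
○○○○○○
○○○●●○
○○●○○○
○○●○>○
○○○●●○
○○○○○○
step 19: ○○○○○○
○○○○○○
○○○●●○
○○●○○○
○○●○●○
○○○●v○
○○○○○○
step 20: ○○○○○○
○○○○○○
○○○●●○
○○●○○○
○○●○●○
○○○●○>
○○○○○○
step 21: ○○○○○○
○○○○○○
○○○●●○
○○●○○○
○○●○●○
○○○●○●
○○○○○v
step 22: ○○○○○○
○○○○○○
○○○●●○
○○●○○○
○○●○●○
○○○●○●
○○○○<●
step 23: ○○○○○○
○○○○○○
○○○●●○
○○●○○○
○○●○●○
○○○●^●
○○○○●●
step 24: ○○○○○○
○○○○○○
○○○●●○
○○●○○○
○○●○●○
○○○●●>
○○○○●●
step 25: ○○○○○○
○○○○○○
○○○●●○
○○●○○○
○○●○●^
○○○●●○
○○○○●●
step 26: ○○○○○○
○○○○○○
○○○●●○
○○●○○○
>○●○●●
○○○●●○
○○○○●●
step 27: ○○○○○○
○○○○○○
○○○●●○
○○●○○○
●○●○●●
v○○●●○
○○○○●●
step 28: ○○○○○○
○○○○○○
○○○●●○
○○●○○○
●○●○●●
●○○●●<
○○○○●●
step 29: ○○○○○○
○○○○○○
○○○●●○
○○●○○○
●○●○●^
●○○●●●
○○○○●●
step 30: ○○○○○○
○○○○○○
○○○●●○
○○●○○○
●○●○<○
●○○●●●
○○○○●●
step 31: ○○○○○○
○○○○○○
○○○●●○
○○●○○○
●○●○○○
●○○●v●
○○○○●●

south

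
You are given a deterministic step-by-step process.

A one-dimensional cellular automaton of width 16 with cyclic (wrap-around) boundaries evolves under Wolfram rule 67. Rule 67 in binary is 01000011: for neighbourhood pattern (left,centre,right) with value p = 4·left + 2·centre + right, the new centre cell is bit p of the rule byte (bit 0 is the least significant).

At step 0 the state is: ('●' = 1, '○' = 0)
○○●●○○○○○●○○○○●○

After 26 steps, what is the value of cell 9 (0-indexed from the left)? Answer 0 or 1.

1

step 0: ○○●●○○○○○●○○○○●○
step 1: ●●○●○●●●●○○●●●○○
step 2: ○●○○○○○○●○●○○●○●
step 3: ○○○●●●●●○○○○●○○○
step 4: ●●●○○○○●○●●●○○●●
step 5: ○○●○●●●○○○○●○●○○
step 6: ●●○○○○●○●●●○○○○●
step 7: ○●○●●●○○○○●○●●●○
step 8: ●○○○○●○●●●○○○○●○
step 9: ○○●●●○○○○●○●●●○○
step 10: ●●○○●○●●●○○○○●○●
step 11: ○●○●○○○○●○●●●○○○
step 12: ●○○○○●●●○○○○●○●●
step 13: ●○●●●○○●○●●●○○○○
step 14: ○○○○●○●○○○○●○●●●
step 15: ○●●●○○○○●●●○○○○●
step 16: ○○○●○●●●○○●○●●●○
step 17: ●●●○○○○●○●○○○○●○
step 18: ○○●○●●●○○○○●●●○○
step 19: ●●○○○○●○●●●○○●○●
step 20: ○●○●●●○○○○●○●○○○
step 21: ●○○○○●○●●●○○○○●●
step 22: ●○●●●○○○○●○●●●○○
step 23: ○○○○●○●●●○○○○●○●
step 24: ○●●●○○○○●○●●●○○○
step 25: ●○○●○●●●○○○○●○●●
step 26: ●○●○○○○●○●●●○○○○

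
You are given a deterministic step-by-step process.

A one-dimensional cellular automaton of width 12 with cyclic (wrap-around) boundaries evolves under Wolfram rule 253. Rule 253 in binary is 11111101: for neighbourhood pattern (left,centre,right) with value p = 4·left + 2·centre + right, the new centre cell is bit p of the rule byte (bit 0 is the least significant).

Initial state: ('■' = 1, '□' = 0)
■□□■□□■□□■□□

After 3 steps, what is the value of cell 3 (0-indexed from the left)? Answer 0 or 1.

1

[0] ■□□■□□■□□■□□
[1] ■■□■■□■■□■■□
[2] ■■■■■■■■■■■■
[3] ■■■■■■■■■■■■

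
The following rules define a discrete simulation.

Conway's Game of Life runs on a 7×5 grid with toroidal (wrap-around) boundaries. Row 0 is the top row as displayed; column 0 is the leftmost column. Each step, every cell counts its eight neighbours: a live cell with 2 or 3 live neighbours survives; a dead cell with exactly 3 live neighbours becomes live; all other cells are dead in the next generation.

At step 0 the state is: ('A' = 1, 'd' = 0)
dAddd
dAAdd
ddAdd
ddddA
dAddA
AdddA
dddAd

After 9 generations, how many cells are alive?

7

[0] dAddd
dAAdd
ddAdd
ddddA
dAddA
AdddA
dddAd
[1] dAddd
dAAdd
dAAAd
AddAd
dddAA
AddAA
AdddA
[2] dAAdd
AddAd
AddAA
AAddd
ddAdd
ddddd
dAdAd
[3] AAdAA
AddAd
ddAAd
AAAAd
dAddd
ddAdd
dAddd
[4] dAdAd
Adddd
Adddd
AddAA
AddAd
dAAdd
dAdAA
[5] dAdAd
AAddA
AAddd
AAdAd
AddAd
dAddd
dAdAA
[6] dAdAd
ddddA
ddddd
ddddd
Adddd
dAdAd
dAdAA
[7] dddAd
ddddd
ddddd
ddddd
ddddd
dAdAd
dAdAA
[8] ddAAA
ddddd
ddddd
ddddd
ddddd
AddAA
AddAA
[9] AdAdd
dddAd
ddddd
ddddd
ddddA
AddAd
dAddd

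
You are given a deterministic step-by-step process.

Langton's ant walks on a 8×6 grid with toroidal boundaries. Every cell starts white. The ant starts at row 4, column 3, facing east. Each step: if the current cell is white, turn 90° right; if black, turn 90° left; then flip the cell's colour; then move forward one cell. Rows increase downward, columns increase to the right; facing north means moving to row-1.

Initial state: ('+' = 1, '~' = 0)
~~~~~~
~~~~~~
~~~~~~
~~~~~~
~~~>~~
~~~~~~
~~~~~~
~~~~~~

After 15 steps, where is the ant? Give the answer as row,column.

4,2

gen 0: ~~~~~~
~~~~~~
~~~~~~
~~~~~~
~~~>~~
~~~~~~
~~~~~~
~~~~~~
gen 1: ~~~~~~
~~~~~~
~~~~~~
~~~~~~
~~~+~~
~~~v~~
~~~~~~
~~~~~~
gen 2: ~~~~~~
~~~~~~
~~~~~~
~~~~~~
~~~+~~
~~<+~~
~~~~~~
~~~~~~
gen 3: ~~~~~~
~~~~~~
~~~~~~
~~~~~~
~~^+~~
~~++~~
~~~~~~
~~~~~~
gen 4: ~~~~~~
~~~~~~
~~~~~~
~~~~~~
~~+>~~
~~++~~
~~~~~~
~~~~~~
gen 5: ~~~~~~
~~~~~~
~~~~~~
~~~^~~
~~+~~~
~~++~~
~~~~~~
~~~~~~
gen 6: ~~~~~~
~~~~~~
~~~~~~
~~~+>~
~~+~~~
~~++~~
~~~~~~
~~~~~~
gen 7: ~~~~~~
~~~~~~
~~~~~~
~~~++~
~~+~v~
~~++~~
~~~~~~
~~~~~~
gen 8: ~~~~~~
~~~~~~
~~~~~~
~~~++~
~~+<+~
~~++~~
~~~~~~
~~~~~~
gen 9: ~~~~~~
~~~~~~
~~~~~~
~~~^+~
~~+++~
~~++~~
~~~~~~
~~~~~~
gen 10: ~~~~~~
~~~~~~
~~~~~~
~~<~+~
~~+++~
~~++~~
~~~~~~
~~~~~~
gen 11: ~~~~~~
~~~~~~
~~^~~~
~~+~+~
~~+++~
~~++~~
~~~~~~
~~~~~~
gen 12: ~~~~~~
~~~~~~
~~+>~~
~~+~+~
~~+++~
~~++~~
~~~~~~
~~~~~~
gen 13: ~~~~~~
~~~~~~
~~++~~
~~+v+~
~~+++~
~~++~~
~~~~~~
~~~~~~
gen 14: ~~~~~~
~~~~~~
~~++~~
~~<++~
~~+++~
~~++~~
~~~~~~
~~~~~~
gen 15: ~~~~~~
~~~~~~
~~++~~
~~~++~
~~v++~
~~++~~
~~~~~~
~~~~~~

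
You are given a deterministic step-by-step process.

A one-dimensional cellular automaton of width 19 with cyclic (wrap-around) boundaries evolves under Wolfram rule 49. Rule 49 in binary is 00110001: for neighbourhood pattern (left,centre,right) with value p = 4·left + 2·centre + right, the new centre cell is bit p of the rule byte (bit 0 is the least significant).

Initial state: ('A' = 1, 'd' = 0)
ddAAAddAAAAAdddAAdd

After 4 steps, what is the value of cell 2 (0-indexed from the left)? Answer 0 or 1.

1

t=0: ddAAAddAAAAAdddAAdd
t=1: AddddAddddddAAdddAA
t=2: dAAAddAAAAAdddAAddd
t=3: ddddAddddddAAdddAAA
t=4: AAAddAAAAAdddAAdddd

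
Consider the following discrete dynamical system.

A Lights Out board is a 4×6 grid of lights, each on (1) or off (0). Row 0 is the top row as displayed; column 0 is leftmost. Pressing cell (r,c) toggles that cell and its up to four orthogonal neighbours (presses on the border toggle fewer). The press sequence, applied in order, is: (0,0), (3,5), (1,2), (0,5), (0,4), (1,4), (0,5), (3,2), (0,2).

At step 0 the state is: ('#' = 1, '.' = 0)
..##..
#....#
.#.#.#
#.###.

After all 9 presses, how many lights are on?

11

k=0  ..##..
#....#
.#.#.#
#.###.
k=1  ####..
.....#
.#.#.#
#.###.
k=2  ####..
.....#
.#.#..
#.##.#
k=3  ##.#..
.###.#
.###..
#.##.#
k=4  ##.###
.###..
.###..
#.##.#
k=5  ##....
.####.
.###..
#.##.#
k=6  ##..#.
.##..#
.####.
#.##.#
k=7  ##...#
.##...
.####.
#.##.#
k=8  ##...#
.##...
.#.##.
##...#
k=9  #.##.#
.#....
.#.##.
##...#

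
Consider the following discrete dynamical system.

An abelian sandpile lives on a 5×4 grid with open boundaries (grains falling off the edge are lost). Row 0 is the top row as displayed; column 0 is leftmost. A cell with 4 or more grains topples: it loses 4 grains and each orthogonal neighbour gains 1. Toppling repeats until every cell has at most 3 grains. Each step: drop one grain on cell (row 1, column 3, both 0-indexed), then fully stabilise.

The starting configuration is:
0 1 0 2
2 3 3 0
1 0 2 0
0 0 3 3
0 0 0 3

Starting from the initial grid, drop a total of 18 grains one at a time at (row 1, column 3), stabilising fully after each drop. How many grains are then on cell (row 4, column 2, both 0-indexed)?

2

t=0: 0 1 0 2
2 3 3 0
1 0 2 0
0 0 3 3
0 0 0 3
t=1: 0 1 0 2
2 3 3 1
1 0 2 0
0 0 3 3
0 0 0 3
t=2: 0 1 0 2
2 3 3 2
1 0 2 0
0 0 3 3
0 0 0 3
t=3: 0 1 0 2
2 3 3 3
1 0 2 0
0 0 3 3
0 0 0 3
t=4: 0 2 1 3
3 0 1 1
1 1 3 1
0 0 3 3
0 0 0 3
t=5: 0 2 1 3
3 0 1 2
1 1 3 1
0 0 3 3
0 0 0 3
t=6: 0 2 1 3
3 0 1 3
1 1 3 1
0 0 3 3
0 0 0 3
t=7: 0 2 2 0
3 0 2 1
1 1 3 2
0 0 3 3
0 0 0 3
t=8: 0 2 2 0
3 0 2 2
1 1 3 2
0 0 3 3
0 0 0 3
t=9: 0 2 2 0
3 0 2 3
1 1 3 2
0 0 3 3
0 0 0 3
t=10: 0 2 2 1
3 0 3 0
1 1 3 3
0 0 3 3
0 0 0 3
t=11: 0 2 2 1
3 0 3 1
1 1 3 3
0 0 3 3
0 0 0 3
t=12: 0 2 2 1
3 0 3 2
1 1 3 3
0 0 3 3
0 0 0 3
t=13: 0 2 2 1
3 0 3 3
1 1 3 3
0 0 3 3
0 0 0 3
t=14: 0 2 3 2
3 1 1 2
1 2 2 2
0 1 1 2
0 0 2 0
t=15: 0 2 3 2
3 1 1 3
1 2 2 2
0 1 1 2
0 0 2 0
t=16: 0 2 3 3
3 1 2 0
1 2 2 3
0 1 1 2
0 0 2 0
t=17: 0 2 3 3
3 1 2 1
1 2 2 3
0 1 1 2
0 0 2 0
t=18: 0 2 3 3
3 1 2 2
1 2 2 3
0 1 1 2
0 0 2 0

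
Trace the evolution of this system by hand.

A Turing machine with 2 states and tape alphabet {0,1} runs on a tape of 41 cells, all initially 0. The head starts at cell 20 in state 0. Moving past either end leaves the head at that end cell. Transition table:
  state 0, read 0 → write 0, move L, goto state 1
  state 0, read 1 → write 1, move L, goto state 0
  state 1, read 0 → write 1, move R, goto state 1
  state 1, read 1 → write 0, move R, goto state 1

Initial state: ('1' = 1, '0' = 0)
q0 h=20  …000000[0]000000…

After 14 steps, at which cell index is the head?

32

t=0: q0 h=20  …000000[0]000000…
t=1: q1 h=19  …000000[0]000000…
t=2: q1 h=20  …000001[0]000000…
t=3: q1 h=21  …000011[0]000000…
t=4: q1 h=22  …000111[0]000000…
t=5: q1 h=23  …001111[0]000000…
t=6: q1 h=24  …011111[0]000000…
t=7: q1 h=25  …111111[0]000000…
t=8: q1 h=26  …111111[0]000000…
t=9: q1 h=27  …111111[0]000000…
t=10: q1 h=28  …111111[0]000000…
t=11: q1 h=29  …111111[0]000000…
t=12: q1 h=30  …111111[0]000000…
t=13: q1 h=31  …111111[0]000000…
t=14: q1 h=32  …111111[0]000000…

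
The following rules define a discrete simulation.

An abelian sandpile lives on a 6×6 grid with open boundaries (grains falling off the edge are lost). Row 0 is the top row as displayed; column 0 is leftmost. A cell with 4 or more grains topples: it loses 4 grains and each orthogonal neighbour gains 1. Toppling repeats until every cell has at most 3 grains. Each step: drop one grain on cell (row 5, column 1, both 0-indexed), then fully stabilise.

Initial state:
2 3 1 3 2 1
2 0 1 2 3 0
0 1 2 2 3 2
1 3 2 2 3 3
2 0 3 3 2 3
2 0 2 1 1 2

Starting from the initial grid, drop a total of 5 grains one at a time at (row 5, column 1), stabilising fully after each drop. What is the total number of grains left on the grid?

69

step 0: 2 3 1 3 2 1
2 0 1 2 3 0
0 1 2 2 3 2
1 3 2 2 3 3
2 0 3 3 2 3
2 0 2 1 1 2
step 1: 2 3 1 3 2 1
2 0 1 2 3 0
0 1 2 2 3 2
1 3 2 2 3 3
2 0 3 3 2 3
2 1 2 1 1 2
step 2: 2 3 1 3 2 1
2 0 1 2 3 0
0 1 2 2 3 2
1 3 2 2 3 3
2 0 3 3 2 3
2 2 2 1 1 2
step 3: 2 3 1 3 2 1
2 0 1 2 3 0
0 1 2 2 3 2
1 3 2 2 3 3
2 0 3 3 2 3
2 3 2 1 1 2
step 4: 2 3 1 3 2 1
2 0 1 2 3 0
0 1 2 2 3 2
1 3 2 2 3 3
2 1 3 3 2 3
3 0 3 1 1 2
step 5: 2 3 1 3 2 1
2 0 1 2 3 0
0 1 2 2 3 2
1 3 2 2 3 3
2 1 3 3 2 3
3 1 3 1 1 2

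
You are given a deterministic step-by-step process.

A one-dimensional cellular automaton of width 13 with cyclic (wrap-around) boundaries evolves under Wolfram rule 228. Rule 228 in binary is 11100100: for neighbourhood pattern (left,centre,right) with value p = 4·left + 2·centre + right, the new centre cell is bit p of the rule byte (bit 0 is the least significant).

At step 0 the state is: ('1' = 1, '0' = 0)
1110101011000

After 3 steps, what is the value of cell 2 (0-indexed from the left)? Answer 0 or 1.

0

step 0: 1110101011000
step 1: 0111111101000
step 2: 0011111111000
step 3: 0001111111000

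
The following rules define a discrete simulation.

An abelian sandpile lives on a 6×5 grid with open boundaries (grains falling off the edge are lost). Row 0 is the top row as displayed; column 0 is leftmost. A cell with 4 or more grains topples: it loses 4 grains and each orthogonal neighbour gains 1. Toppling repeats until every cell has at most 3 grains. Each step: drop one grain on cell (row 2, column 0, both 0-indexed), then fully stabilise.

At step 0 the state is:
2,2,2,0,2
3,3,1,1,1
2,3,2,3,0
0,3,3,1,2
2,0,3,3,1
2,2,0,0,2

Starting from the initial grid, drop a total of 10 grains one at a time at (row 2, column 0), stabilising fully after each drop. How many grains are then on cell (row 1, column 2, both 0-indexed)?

step 0: 2,2,2,0,2
3,3,1,1,1
2,3,2,3,0
0,3,3,1,2
2,0,3,3,1
2,2,0,0,2
step 1: 2,2,2,0,2
3,3,1,1,1
3,3,2,3,0
0,3,3,1,2
2,0,3,3,1
2,2,0,0,2
step 2: 3,3,2,0,2
1,1,3,2,1
2,3,1,1,1
2,1,3,0,3
2,2,1,1,2
2,2,1,1,2
step 3: 3,3,2,0,2
1,1,3,2,1
3,3,1,1,1
2,1,3,0,3
2,2,1,1,2
2,2,1,1,2
step 4: 3,3,2,0,2
2,2,3,2,1
1,0,2,1,1
3,2,3,0,3
2,2,1,1,2
2,2,1,1,2
step 5: 3,3,2,0,2
2,2,3,2,1
2,0,2,1,1
3,2,3,0,3
2,2,1,1,2
2,2,1,1,2
step 6: 3,3,2,0,2
2,2,3,2,1
3,0,2,1,1
3,2,3,0,3
2,2,1,1,2
2,2,1,1,2
step 7: 3,3,2,0,2
3,2,3,2,1
1,1,2,1,1
0,3,3,0,3
3,2,1,1,2
2,2,1,1,2
step 8: 3,3,2,0,2
3,2,3,2,1
2,1,2,1,1
0,3,3,0,3
3,2,1,1,2
2,2,1,1,2
step 9: 3,3,2,0,2
3,2,3,2,1
3,1,2,1,1
0,3,3,0,3
3,2,1,1,2
2,2,1,1,2
step 10: 1,2,0,1,2
2,1,1,3,1
1,3,3,1,1
1,3,3,0,3
3,2,1,1,2
2,2,1,1,2

1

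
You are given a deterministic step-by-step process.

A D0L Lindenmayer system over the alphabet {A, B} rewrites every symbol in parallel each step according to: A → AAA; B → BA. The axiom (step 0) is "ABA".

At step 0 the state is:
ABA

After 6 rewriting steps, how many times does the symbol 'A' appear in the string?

1822

step 0: ABA
step 1: AAABAAAA
step 2: AAAAAAAAABAAAAAAAAAAAAA
step 3: AAAAAAAAAAAAAAAAAAAAAAAAAAABAAAAAAAAAAAAAAAAAAAAAAAAAAAAAAAAAAAAAAAA
step 4: AAAAAAAAAAAAAAAAAAAAAAAAAAAAAAAAAAAAAAAAAAAAAAAAAAAAAAAAAA…AAAAAAAAAAAAAAAAAAAAAAAAAAAAAAAAAAAAAAAAAAAAAAAAAAAAAAAAAA  (len 203)
step 5: AAAAAAAAAAAAAAAAAAAAAAAAAAAAAAAAAAAAAAAAAAAAAAAAAAAAAAAAAA…AAAAAAAAAAAAAAAAAAAAAAAAAAAAAAAAAAAAAAAAAAAAAAAAAAAAAAAAAA  (len 608)
step 6: AAAAAAAAAAAAAAAAAAAAAAAAAAAAAAAAAAAAAAAAAAAAAAAAAAAAAAAAAA…AAAAAAAAAAAAAAAAAAAAAAAAAAAAAAAAAAAAAAAAAAAAAAAAAAAAAAAAAA  (len 1823)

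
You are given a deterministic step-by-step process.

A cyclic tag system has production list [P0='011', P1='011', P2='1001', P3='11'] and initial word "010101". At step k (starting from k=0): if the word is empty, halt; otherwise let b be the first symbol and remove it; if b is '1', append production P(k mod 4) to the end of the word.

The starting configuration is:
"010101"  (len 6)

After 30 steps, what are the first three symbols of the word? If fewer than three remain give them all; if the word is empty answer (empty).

111

step 0: "010101"  (len 6)
step 1: "10101"  (len 5)
step 2: "0101011"  (len 7)
step 3: "101011"  (len 6)
step 4: "0101111"  (len 7)
step 5: "101111"  (len 6)
step 6: "01111011"  (len 8)
step 7: "1111011"  (len 7)
step 8: "11101111"  (len 8)
step 9: "1101111011"  (len 10)
step 10: "101111011011"  (len 12)
step 11: "011110110111001"  (len 15)
step 12: "11110110111001"  (len 14)
step 13: "1110110111001011"  (len 16)
step 14: "110110111001011011"  (len 18)
step 15: "101101110010110111001"  (len 21)
step 16: "0110111001011011100111"  (len 22)
step 17: "110111001011011100111"  (len 21)
step 18: "10111001011011100111011"  (len 23)
step 19: "01110010110111001110111001"  (len 26)
step 20: "1110010110111001110111001"  (len 25)
step 21: "110010110111001110111001011"  (len 27)
step 22: "10010110111001110111001011011"  (len 29)
step 23: "00101101110011101110010110111001"  (len 32)
step 24: "0101101110011101110010110111001"  (len 31)
step 25: "101101110011101110010110111001"  (len 30)
step 26: "01101110011101110010110111001011"  (len 32)
step 27: "1101110011101110010110111001011"  (len 31)
step 28: "10111001110111001011011100101111"  (len 32)
step 29: "0111001110111001011011100101111011"  (len 34)
step 30: "111001110111001011011100101111011"  (len 33)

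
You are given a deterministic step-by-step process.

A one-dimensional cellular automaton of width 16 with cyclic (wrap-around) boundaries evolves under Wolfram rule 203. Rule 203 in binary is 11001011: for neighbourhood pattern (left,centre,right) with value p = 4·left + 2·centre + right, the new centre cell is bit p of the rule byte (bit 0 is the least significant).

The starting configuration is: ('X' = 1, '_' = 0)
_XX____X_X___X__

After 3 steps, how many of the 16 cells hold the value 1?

t=0: _XX____X_X___X__
t=1: XXX_XXX____XX__X
t=2: XXX_XXX_XXXXX_XX
t=3: XXX_XXX_XXXXX_XX

13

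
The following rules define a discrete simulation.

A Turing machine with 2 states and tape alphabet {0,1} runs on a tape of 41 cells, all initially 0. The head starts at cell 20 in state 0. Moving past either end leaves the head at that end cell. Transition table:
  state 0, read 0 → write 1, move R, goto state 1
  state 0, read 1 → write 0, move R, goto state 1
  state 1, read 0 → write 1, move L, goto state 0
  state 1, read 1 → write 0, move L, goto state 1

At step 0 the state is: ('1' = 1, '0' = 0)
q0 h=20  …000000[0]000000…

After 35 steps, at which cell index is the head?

5

gen 0: q0 h=20  …000000[0]000000…
gen 1: q1 h=21  …000001[0]000000…
gen 2: q0 h=20  …000000[1]100000…
gen 3: q1 h=21  …000000[1]000000…
gen 4: q1 h=20  …000000[0]000000…
gen 5: q0 h=19  …000000[0]100000…
gen 6: q1 h=20  …000001[1]000000…
gen 7: q1 h=19  …000000[1]000000…
gen 8: q1 h=18  …000000[0]000000…
gen 9: q0 h=17  …000000[0]100000…
gen 10: q1 h=18  …000001[1]000000…
gen 11: q1 h=17  …000000[1]000000…
gen 12: q1 h=16  …000000[0]000000…
gen 13: q0 h=15  …000000[0]100000…
gen 14: q1 h=16  …000001[1]000000…
gen 15: q1 h=15  …000000[1]000000…
gen 16: q1 h=14  …000000[0]000000…
gen 17: q0 h=13  …000000[0]100000…
gen 18: q1 h=14  …000001[1]000000…
gen 19: q1 h=13  …000000[1]000000…
gen 20: q1 h=12  …000000[0]000000…
gen 21: q0 h=11  …000000[0]100000…
gen 22: q1 h=12  …000001[1]000000…
gen 23: q1 h=11  …000000[1]000000…
gen 24: q1 h=10  …000000[0]000000…
gen 25: q0 h= 9  …000000[0]100000…
gen 26: q1 h=10  …000001[1]000000…
gen 27: q1 h= 9  …000000[1]000000…
gen 28: q1 h= 8  …000000[0]000000…
gen 29: q0 h= 7  …000000[0]100000…
gen 30: q1 h= 8  …000001[1]000000…
gen 31: q1 h= 7  …000000[1]000000…
gen 32: q1 h= 6  |000000[0]000000…
gen 33: q0 h= 5  |00000[0]100000…
gen 34: q1 h= 6  |000001[1]000000…
gen 35: q1 h= 5  |00000[1]000000…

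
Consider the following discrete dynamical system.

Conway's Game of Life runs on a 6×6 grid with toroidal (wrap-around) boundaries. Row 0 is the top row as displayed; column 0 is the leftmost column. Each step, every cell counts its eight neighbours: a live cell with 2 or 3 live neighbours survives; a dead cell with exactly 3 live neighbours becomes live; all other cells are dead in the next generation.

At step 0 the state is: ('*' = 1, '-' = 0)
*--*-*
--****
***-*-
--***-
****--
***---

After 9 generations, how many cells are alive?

2

step 0: *--*-*
--****
***-*-
--***-
****--
***---
step 1: ------
------
*-----
----*-
*---**
----*-
step 2: ------
------
------
*---*-
---**-
----*-
step 3: ------
------
------
---***
---**-
---**-
step 4: ------
------
----*-
---*-*
--*---
---**-
step 5: ------
------
----*-
---**-
--*---
---*--
step 6: ------
------
---**-
---**-
--*-*-
------
step 7: ------
------
---**-
--*--*
----*-
------
step 8: ------
------
---**-
-----*
------
------
step 9: ------
------
----*-
----*-
------
------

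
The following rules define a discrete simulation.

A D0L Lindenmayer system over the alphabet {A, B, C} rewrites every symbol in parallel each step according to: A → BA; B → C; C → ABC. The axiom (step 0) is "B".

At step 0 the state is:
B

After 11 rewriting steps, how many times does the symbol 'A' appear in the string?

512

step 0: B
step 1: C
step 2: ABC
step 3: BACABC
step 4: CBAABCBACABC
step 5: ABCCBABACABCCBAABCBACABC
step 6: BACABCABCCBACBAABCBACABCABCCBABACABCCBAABCBACABC
step 7: CBAABCBACABCBACABCABCCBAABCCBABACABCCBAABCBACABCBACABCABCCBACBAABCBACABCABCCBABACABCCBAABCBACABC
step 8: ABCCBABACABCCBAABCBACABCCBAABCBACABCBACABCABCCBABACABCABCC…AABCBACABCBACABCABCCBACBAABCBACABCABCCBABACABCCBAABCBACABC  (len 192)
step 9: BACABCABCCBACBAABCBACABCABCCBABACABCCBAABCBACABCABCCBABACA…AABCBACABCBACABCABCCBACBAABCBACABCABCCBABACABCCBAABCBACABC  (len 384)
step 10: CBAABCBACABCBACABCABCCBAABCCBABACABCCBAABCBACABCBACABCABCC…AABCBACABCBACABCABCCBACBAABCBACABCABCCBABACABCCBAABCBACABC  (len 768)
step 11: ABCCBABACABCCBAABCBACABCCBAABCBACABCBACABCABCCBABACABCABCC…AABCBACABCBACABCABCCBACBAABCBACABCABCCBABACABCCBAABCBACABC  (len 1536)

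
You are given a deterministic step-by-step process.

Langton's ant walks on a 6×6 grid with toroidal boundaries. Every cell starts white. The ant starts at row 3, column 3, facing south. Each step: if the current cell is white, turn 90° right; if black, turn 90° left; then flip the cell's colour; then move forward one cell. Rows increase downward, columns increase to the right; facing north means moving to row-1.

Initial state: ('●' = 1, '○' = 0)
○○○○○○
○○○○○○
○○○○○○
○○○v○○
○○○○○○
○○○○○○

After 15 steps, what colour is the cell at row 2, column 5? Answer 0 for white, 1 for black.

[0] ○○○○○○
○○○○○○
○○○○○○
○○○v○○
○○○○○○
○○○○○○
[1] ○○○○○○
○○○○○○
○○○○○○
○○<●○○
○○○○○○
○○○○○○
[2] ○○○○○○
○○○○○○
○○^○○○
○○●●○○
○○○○○○
○○○○○○
[3] ○○○○○○
○○○○○○
○○●>○○
○○●●○○
○○○○○○
○○○○○○
[4] ○○○○○○
○○○○○○
○○●●○○
○○●v○○
○○○○○○
○○○○○○
[5] ○○○○○○
○○○○○○
○○●●○○
○○●○>○
○○○○○○
○○○○○○
[6] ○○○○○○
○○○○○○
○○●●○○
○○●○●○
○○○○v○
○○○○○○
[7] ○○○○○○
○○○○○○
○○●●○○
○○●○●○
○○○<●○
○○○○○○
[8] ○○○○○○
○○○○○○
○○●●○○
○○●^●○
○○○●●○
○○○○○○
[9] ○○○○○○
○○○○○○
○○●●○○
○○●●>○
○○○●●○
○○○○○○
[10] ○○○○○○
○○○○○○
○○●●^○
○○●●○○
○○○●●○
○○○○○○
[11] ○○○○○○
○○○○○○
○○●●●>
○○●●○○
○○○●●○
○○○○○○
[12] ○○○○○○
○○○○○○
○○●●●●
○○●●○v
○○○●●○
○○○○○○
[13] ○○○○○○
○○○○○○
○○●●●●
○○●●<●
○○○●●○
○○○○○○
[14] ○○○○○○
○○○○○○
○○●●^●
○○●●●●
○○○●●○
○○○○○○
[15] ○○○○○○
○○○○○○
○○●<○●
○○●●●●
○○○●●○
○○○○○○

1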